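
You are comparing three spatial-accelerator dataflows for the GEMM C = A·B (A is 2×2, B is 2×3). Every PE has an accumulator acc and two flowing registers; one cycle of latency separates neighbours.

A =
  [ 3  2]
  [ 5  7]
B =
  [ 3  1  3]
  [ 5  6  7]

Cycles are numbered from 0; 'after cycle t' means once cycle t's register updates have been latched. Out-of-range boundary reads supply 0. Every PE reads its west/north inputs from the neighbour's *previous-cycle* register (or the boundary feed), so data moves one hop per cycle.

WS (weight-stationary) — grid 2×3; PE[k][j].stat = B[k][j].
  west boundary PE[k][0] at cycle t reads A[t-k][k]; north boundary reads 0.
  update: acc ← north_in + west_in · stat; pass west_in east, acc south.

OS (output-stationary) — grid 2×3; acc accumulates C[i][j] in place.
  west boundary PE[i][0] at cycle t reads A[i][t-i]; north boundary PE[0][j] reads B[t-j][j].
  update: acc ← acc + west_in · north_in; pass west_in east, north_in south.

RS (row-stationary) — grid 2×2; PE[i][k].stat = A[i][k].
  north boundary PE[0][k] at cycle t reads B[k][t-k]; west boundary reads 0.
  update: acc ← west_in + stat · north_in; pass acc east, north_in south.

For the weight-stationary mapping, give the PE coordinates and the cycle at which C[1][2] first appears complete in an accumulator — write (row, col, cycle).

WS: C[1][2] accumulates in PE[1][2]:
  0: (1,2).acc=0  regs=<0,0>
  1: (1,2).acc=0  regs=<0,0>
  2: (1,2).acc=0  regs=<0,0>
  3: (1,2).acc=23  regs=<2,23>
  4: (1,2).acc=64  regs=<7,64>

(row, col, cycle) = (1, 2, 4)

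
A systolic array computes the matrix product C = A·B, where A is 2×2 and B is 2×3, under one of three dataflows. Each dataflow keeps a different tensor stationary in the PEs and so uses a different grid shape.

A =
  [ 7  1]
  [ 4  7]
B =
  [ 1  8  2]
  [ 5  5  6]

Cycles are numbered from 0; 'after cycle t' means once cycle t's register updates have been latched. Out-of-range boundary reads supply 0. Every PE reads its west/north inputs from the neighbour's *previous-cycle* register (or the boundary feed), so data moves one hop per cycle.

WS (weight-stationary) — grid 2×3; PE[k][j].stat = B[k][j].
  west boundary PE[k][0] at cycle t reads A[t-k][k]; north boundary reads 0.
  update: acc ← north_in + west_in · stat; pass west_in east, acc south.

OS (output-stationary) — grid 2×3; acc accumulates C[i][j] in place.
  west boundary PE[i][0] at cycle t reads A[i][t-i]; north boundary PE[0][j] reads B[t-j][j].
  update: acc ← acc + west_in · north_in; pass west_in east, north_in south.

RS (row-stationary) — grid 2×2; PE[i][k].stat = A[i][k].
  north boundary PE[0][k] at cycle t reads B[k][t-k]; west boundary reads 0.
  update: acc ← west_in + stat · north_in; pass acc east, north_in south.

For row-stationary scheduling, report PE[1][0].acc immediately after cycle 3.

PE[1][0].acc = 8

RS (2×2). Following PE[1][0] plus its west/north inputs:
  after 0 — PE[0][0] acc=7, pass-E 7, pass-S 1
  after 0 — PE[1][0] acc=0, pass-E 0, pass-S 0
  after 1 — PE[0][0] acc=56, pass-E 56, pass-S 8
  after 1 — PE[1][0] acc=4, pass-E 4, pass-S 1
  after 2 — PE[0][0] acc=14, pass-E 14, pass-S 2
  after 2 — PE[1][0] acc=32, pass-E 32, pass-S 8
  after 3 — PE[0][0] acc=0, pass-E 0, pass-S 0
  after 3 — PE[1][0] acc=8, pass-E 8, pass-S 2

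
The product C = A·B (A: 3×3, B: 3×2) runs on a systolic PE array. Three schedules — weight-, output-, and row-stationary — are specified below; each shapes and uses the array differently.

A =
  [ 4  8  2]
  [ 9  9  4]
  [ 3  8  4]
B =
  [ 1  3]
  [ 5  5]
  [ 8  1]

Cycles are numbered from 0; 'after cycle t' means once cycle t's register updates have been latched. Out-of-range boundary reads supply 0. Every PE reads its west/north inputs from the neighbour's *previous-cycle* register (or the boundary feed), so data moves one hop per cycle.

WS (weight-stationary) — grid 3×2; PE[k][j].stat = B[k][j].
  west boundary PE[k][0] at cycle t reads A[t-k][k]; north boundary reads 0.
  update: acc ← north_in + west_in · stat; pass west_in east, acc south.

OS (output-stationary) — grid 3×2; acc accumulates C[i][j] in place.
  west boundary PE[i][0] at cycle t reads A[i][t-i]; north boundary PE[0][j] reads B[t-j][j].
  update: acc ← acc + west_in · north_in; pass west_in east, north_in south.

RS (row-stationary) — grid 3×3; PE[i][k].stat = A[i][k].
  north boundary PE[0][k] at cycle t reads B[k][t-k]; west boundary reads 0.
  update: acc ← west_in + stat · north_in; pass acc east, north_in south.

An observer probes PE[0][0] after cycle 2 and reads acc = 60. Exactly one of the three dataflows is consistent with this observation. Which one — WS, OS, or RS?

WS (3×2 grid), PE[0][0]:
  0: (0,0).acc=4  regs=<4,4>
  1: (0,0).acc=9  regs=<9,9>
  2: (0,0).acc=3  regs=<3,3>
OS (3×2 grid), PE[0][0]:
  0: (0,0).acc=4  regs=<4,1>
  1: (0,0).acc=44  regs=<8,5>
  2: (0,0).acc=60  regs=<2,8>
RS (3×3 grid), PE[0][0]:
  0: (0,0).acc=4  regs=<4,1>
  1: (0,0).acc=12  regs=<12,3>
  2: (0,0).acc=0  regs=<0,0>

dataflow = OS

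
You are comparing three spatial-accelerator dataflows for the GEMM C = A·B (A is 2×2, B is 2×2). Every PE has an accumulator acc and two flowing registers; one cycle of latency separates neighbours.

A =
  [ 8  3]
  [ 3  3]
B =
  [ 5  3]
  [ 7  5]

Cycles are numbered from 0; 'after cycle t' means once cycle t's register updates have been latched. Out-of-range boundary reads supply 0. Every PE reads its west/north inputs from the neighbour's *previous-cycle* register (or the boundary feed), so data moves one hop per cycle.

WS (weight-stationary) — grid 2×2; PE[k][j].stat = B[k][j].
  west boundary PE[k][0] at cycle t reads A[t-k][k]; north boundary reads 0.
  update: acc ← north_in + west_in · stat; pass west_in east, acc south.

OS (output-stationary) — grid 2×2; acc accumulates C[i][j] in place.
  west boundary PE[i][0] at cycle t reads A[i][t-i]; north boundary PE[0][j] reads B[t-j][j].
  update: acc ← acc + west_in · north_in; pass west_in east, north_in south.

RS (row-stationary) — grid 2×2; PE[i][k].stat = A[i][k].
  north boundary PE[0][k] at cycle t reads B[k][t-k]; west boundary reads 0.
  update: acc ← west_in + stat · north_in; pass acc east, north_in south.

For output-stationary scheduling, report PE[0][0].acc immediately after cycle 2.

OS on a 2×2 grid — tracing PE[0][0] and its feeders:
  step 0 · PE0,0: acc=40; fwd→8 fwd↓5
  step 1 · PE0,0: acc=61; fwd→3 fwd↓7
  step 2 · PE0,0: acc=61; fwd→0 fwd↓0

PE[0][0].acc = 61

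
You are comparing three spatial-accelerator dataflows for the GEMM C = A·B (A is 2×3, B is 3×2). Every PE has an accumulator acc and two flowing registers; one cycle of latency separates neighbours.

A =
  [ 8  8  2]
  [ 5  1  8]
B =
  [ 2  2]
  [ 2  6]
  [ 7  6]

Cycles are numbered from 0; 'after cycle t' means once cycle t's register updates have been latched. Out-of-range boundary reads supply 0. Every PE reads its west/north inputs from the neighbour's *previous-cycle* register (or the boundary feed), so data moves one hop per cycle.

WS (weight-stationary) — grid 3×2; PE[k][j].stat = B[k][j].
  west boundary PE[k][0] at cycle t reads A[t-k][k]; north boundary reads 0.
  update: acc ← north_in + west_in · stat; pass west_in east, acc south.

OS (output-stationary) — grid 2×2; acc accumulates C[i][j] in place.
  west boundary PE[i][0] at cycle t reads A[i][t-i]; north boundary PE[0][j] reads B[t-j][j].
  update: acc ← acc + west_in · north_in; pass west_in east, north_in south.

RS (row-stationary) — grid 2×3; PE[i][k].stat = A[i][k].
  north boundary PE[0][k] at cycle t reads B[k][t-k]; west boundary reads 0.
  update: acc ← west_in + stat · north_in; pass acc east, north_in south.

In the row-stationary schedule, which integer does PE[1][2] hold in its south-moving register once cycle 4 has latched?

register = 6

RS on a 2×3 grid — tracing PE[1][2] and its feeders:
  t=0 PE[0][2]: acc=0 h=0 v=0
  t=0 PE[1][1]: acc=0 h=0 v=0
  t=0 PE[1][2]: acc=0 h=0 v=0
  t=1 PE[0][2]: acc=0 h=0 v=0
  t=1 PE[1][1]: acc=0 h=0 v=0
  t=1 PE[1][2]: acc=0 h=0 v=0
  t=2 PE[0][2]: acc=46 h=46 v=7
  t=2 PE[1][1]: acc=12 h=12 v=2
  t=2 PE[1][2]: acc=0 h=0 v=0
  t=3 PE[0][2]: acc=76 h=76 v=6
  t=3 PE[1][1]: acc=16 h=16 v=6
  t=3 PE[1][2]: acc=68 h=68 v=7
  t=4 PE[0][2]: acc=0 h=0 v=0
  t=4 PE[1][1]: acc=0 h=0 v=0
  t=4 PE[1][2]: acc=64 h=64 v=6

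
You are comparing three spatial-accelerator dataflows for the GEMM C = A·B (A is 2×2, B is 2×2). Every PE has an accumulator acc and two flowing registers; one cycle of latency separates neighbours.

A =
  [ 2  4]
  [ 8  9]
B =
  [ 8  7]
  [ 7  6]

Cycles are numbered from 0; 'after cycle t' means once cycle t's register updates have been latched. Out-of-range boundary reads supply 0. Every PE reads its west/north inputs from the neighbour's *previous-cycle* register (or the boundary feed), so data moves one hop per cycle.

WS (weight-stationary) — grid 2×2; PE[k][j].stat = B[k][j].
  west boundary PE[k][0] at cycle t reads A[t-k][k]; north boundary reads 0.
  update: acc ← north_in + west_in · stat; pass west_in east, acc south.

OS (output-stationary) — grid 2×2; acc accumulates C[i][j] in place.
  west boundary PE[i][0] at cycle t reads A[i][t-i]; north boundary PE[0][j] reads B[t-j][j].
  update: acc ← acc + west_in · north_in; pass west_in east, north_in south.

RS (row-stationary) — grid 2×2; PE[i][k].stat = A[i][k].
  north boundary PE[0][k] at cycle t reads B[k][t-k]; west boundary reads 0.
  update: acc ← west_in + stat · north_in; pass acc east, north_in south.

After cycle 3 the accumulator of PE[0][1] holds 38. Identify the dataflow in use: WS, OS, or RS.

WS (2×2 grid), PE[0][1]:
  after 0 — PE[0][1] acc=0, pass-E 0, pass-S 0
  after 1 — PE[0][1] acc=14, pass-E 2, pass-S 14
  after 2 — PE[0][1] acc=56, pass-E 8, pass-S 56
  after 3 — PE[0][1] acc=0, pass-E 0, pass-S 0
OS (2×2 grid), PE[0][1]:
  after 0 — PE[0][1] acc=0, pass-E 0, pass-S 0
  after 1 — PE[0][1] acc=14, pass-E 2, pass-S 7
  after 2 — PE[0][1] acc=38, pass-E 4, pass-S 6
  after 3 — PE[0][1] acc=38, pass-E 0, pass-S 0
RS (2×2 grid), PE[0][1]:
  after 0 — PE[0][1] acc=0, pass-E 0, pass-S 0
  after 1 — PE[0][1] acc=44, pass-E 44, pass-S 7
  after 2 — PE[0][1] acc=38, pass-E 38, pass-S 6
  after 3 — PE[0][1] acc=0, pass-E 0, pass-S 0

dataflow = OS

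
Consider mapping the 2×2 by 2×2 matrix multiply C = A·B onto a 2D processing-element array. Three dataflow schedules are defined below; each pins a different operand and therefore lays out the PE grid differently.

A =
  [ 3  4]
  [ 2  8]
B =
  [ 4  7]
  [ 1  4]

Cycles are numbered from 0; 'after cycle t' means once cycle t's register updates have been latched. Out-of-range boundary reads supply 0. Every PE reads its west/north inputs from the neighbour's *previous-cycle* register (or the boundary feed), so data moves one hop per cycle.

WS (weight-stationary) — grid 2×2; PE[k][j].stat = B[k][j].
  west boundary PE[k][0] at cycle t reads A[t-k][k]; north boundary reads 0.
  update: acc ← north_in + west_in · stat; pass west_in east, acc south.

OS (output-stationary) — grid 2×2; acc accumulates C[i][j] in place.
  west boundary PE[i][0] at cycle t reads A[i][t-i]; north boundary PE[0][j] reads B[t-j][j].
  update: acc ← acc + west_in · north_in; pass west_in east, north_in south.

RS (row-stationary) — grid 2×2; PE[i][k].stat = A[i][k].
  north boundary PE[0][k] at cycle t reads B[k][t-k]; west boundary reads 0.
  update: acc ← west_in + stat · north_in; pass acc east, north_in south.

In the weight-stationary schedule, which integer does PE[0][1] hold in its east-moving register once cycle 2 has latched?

register = 2

WS (2×2). Following PE[0][1] plus its west/north inputs:
  @0  [0,0]  acc 12  |  →3  ↓12
  @0  [0,1]  acc 0  |  →0  ↓0
  @1  [0,0]  acc 8  |  →2  ↓8
  @1  [0,1]  acc 21  |  →3  ↓21
  @2  [0,0]  acc 0  |  →0  ↓0
  @2  [0,1]  acc 14  |  →2  ↓14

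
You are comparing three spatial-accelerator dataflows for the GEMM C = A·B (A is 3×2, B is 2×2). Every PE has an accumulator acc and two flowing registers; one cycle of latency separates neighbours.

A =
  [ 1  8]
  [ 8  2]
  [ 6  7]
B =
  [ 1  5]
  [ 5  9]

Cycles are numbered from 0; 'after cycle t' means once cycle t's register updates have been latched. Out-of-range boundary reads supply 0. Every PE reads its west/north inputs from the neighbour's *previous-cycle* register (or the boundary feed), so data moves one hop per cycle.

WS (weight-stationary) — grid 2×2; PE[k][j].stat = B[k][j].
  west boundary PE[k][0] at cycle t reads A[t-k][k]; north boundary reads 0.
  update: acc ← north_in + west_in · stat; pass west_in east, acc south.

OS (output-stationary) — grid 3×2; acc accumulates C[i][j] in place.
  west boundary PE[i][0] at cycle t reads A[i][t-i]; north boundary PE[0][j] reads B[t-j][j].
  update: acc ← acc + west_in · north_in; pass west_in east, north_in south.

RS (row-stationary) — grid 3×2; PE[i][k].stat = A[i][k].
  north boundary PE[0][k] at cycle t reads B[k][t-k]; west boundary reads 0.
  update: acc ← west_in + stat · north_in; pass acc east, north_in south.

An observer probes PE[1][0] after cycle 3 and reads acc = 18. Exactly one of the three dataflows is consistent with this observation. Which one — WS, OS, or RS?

— WS: 2×2; PE[1][0] trace:
  [0] (1,0) acc=0 (h:0 v:0)
  [1] (1,0) acc=41 (h:8 v:41)
  [2] (1,0) acc=18 (h:2 v:18)
  [3] (1,0) acc=41 (h:7 v:41)
— OS: 3×2; PE[1][0] trace:
  [0] (1,0) acc=0 (h:0 v:0)
  [1] (1,0) acc=8 (h:8 v:1)
  [2] (1,0) acc=18 (h:2 v:5)
  [3] (1,0) acc=18 (h:0 v:0)
— RS: 3×2; PE[1][0] trace:
  [0] (1,0) acc=0 (h:0 v:0)
  [1] (1,0) acc=8 (h:8 v:1)
  [2] (1,0) acc=40 (h:40 v:5)
  [3] (1,0) acc=0 (h:0 v:0)

dataflow = OS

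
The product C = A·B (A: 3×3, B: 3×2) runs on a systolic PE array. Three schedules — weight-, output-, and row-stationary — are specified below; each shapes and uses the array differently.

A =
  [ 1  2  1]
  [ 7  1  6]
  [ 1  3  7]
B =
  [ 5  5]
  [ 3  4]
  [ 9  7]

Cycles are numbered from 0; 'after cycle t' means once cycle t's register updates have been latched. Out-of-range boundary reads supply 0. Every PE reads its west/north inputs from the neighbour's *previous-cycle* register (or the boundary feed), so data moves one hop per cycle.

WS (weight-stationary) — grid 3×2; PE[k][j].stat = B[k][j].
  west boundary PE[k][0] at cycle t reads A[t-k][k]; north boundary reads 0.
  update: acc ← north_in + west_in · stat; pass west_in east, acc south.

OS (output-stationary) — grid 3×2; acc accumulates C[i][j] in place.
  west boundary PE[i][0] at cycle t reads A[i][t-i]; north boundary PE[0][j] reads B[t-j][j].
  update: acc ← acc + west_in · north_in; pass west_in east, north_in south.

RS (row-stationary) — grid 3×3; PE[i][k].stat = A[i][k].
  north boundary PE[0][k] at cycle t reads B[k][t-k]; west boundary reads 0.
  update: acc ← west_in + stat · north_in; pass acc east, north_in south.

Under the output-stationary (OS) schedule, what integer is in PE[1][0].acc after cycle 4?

OS 3×2: PE[1][0] cycle-by-cycle (with neighbour feeds):
  @0  [0,0]  acc 5  |  →1  ↓5
  @0  [1,0]  acc 0  |  →0  ↓0
  @1  [0,0]  acc 11  |  →2  ↓3
  @1  [1,0]  acc 35  |  →7  ↓5
  @2  [0,0]  acc 20  |  →1  ↓9
  @2  [1,0]  acc 38  |  →1  ↓3
  @3  [0,0]  acc 20  |  →0  ↓0
  @3  [1,0]  acc 92  |  →6  ↓9
  @4  [0,0]  acc 20  |  →0  ↓0
  @4  [1,0]  acc 92  |  →0  ↓0

PE[1][0].acc = 92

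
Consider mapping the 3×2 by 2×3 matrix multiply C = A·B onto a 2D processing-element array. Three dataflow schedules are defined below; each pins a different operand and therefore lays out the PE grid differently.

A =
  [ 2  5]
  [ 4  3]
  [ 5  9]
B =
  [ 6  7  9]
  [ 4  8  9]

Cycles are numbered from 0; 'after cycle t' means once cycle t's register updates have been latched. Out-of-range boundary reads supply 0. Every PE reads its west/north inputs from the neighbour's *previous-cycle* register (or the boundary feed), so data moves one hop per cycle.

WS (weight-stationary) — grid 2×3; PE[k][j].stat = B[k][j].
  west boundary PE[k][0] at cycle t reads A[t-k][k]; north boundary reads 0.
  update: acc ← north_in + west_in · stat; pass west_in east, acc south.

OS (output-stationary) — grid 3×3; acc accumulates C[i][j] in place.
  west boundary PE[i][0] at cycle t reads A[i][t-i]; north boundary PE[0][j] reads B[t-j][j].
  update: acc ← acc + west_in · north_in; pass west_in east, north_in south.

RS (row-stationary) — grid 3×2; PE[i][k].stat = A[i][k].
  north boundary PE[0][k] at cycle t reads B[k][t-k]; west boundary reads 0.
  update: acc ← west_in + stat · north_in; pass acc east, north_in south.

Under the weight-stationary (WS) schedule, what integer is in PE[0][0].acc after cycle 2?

WS 2×3: PE[0][0] cycle-by-cycle (with neighbour feeds):
  0: (0,0).acc=12  regs=<2,12>
  1: (0,0).acc=24  regs=<4,24>
  2: (0,0).acc=30  regs=<5,30>

PE[0][0].acc = 30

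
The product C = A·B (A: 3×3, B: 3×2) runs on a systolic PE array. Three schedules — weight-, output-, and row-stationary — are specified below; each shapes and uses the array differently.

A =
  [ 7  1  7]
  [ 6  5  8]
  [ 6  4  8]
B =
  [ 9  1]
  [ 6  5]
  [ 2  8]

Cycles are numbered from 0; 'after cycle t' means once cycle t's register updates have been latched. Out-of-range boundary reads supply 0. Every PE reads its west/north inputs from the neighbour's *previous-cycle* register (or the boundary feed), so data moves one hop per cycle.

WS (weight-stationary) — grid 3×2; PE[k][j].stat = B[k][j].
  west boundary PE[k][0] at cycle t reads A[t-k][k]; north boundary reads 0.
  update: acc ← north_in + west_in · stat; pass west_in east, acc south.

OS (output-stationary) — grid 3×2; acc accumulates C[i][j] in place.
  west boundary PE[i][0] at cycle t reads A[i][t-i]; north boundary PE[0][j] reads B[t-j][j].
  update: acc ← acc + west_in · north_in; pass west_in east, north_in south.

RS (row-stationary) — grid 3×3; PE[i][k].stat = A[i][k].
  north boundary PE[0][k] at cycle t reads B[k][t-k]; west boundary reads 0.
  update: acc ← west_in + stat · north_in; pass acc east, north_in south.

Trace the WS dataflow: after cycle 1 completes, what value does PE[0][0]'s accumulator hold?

PE[0][0].acc = 54

WS (3×2). Following PE[0][0] plus its west/north inputs:
  [0] (0,0) acc=63 (h:7 v:63)
  [1] (0,0) acc=54 (h:6 v:54)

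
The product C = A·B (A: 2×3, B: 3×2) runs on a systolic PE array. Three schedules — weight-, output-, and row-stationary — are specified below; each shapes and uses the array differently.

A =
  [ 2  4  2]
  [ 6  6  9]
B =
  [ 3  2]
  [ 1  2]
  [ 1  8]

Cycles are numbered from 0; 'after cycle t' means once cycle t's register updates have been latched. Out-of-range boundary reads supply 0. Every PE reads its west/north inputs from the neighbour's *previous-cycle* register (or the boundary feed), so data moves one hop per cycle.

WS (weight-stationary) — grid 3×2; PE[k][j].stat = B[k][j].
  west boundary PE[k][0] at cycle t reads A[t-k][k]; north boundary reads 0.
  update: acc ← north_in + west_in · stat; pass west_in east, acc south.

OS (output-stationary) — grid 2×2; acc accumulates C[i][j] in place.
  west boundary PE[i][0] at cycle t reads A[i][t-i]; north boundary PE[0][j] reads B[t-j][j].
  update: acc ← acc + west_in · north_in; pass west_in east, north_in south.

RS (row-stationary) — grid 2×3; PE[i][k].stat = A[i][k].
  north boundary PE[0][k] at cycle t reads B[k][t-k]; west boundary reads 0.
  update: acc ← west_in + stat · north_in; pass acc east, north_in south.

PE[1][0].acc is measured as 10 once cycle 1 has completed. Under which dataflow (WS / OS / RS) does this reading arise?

Under WS (3×2), PE[1][0]:
  @0  [1,0]  acc 0  |  →0  ↓0
  @1  [1,0]  acc 10  |  →4  ↓10
Under OS (2×2), PE[1][0]:
  @0  [1,0]  acc 0  |  →0  ↓0
  @1  [1,0]  acc 18  |  →6  ↓3
Under RS (2×3), PE[1][0]:
  @0  [1,0]  acc 0  |  →0  ↓0
  @1  [1,0]  acc 18  |  →18  ↓3

dataflow = WS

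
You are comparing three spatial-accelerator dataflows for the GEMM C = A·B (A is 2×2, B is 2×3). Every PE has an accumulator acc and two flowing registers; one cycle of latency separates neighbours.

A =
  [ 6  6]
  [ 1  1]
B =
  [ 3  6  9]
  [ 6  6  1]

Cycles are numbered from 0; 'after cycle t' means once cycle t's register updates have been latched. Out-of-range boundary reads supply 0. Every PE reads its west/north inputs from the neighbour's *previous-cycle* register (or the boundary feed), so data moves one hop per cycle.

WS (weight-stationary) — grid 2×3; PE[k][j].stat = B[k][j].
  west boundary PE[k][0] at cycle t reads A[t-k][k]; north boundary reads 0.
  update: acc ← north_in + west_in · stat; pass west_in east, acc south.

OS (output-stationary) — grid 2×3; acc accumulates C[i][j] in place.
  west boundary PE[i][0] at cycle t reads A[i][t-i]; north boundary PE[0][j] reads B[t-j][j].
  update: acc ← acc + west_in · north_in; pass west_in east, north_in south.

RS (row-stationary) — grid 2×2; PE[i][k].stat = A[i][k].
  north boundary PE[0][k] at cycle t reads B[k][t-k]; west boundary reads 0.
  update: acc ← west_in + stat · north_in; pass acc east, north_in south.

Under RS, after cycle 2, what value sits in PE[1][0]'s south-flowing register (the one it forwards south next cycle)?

RS 2×2: PE[1][0] cycle-by-cycle (with neighbour feeds):
  cycle 0: PE[0][0] → acc 18, east 18, south 3
  cycle 0: PE[1][0] → acc 0, east 0, south 0
  cycle 1: PE[0][0] → acc 36, east 36, south 6
  cycle 1: PE[1][0] → acc 3, east 3, south 3
  cycle 2: PE[0][0] → acc 54, east 54, south 9
  cycle 2: PE[1][0] → acc 6, east 6, south 6

register = 6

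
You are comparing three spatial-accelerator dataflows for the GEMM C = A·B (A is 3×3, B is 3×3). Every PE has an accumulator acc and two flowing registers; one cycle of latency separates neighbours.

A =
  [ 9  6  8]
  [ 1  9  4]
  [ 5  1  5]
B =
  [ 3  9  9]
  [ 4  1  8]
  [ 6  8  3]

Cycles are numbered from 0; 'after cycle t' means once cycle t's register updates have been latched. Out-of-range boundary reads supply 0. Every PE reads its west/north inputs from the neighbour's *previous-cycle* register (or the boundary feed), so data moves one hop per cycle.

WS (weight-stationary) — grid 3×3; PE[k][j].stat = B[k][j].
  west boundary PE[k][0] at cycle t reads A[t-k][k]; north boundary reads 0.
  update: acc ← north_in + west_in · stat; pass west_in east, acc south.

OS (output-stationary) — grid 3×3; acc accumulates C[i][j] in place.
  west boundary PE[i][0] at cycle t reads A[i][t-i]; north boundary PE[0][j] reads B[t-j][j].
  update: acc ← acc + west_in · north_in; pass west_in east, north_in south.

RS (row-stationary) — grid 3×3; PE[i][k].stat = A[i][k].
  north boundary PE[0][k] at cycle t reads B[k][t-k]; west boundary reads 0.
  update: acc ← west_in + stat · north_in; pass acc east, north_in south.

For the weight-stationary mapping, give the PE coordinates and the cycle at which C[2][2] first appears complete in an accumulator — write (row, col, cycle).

WS: C[2][2] accumulates in PE[2][2]:
  after 0 — PE[2][2] acc=0, pass-E 0, pass-S 0
  after 1 — PE[2][2] acc=0, pass-E 0, pass-S 0
  after 2 — PE[2][2] acc=0, pass-E 0, pass-S 0
  after 3 — PE[2][2] acc=0, pass-E 0, pass-S 0
  after 4 — PE[2][2] acc=153, pass-E 8, pass-S 153
  after 5 — PE[2][2] acc=93, pass-E 4, pass-S 93
  after 6 — PE[2][2] acc=68, pass-E 5, pass-S 68

(row, col, cycle) = (2, 2, 6)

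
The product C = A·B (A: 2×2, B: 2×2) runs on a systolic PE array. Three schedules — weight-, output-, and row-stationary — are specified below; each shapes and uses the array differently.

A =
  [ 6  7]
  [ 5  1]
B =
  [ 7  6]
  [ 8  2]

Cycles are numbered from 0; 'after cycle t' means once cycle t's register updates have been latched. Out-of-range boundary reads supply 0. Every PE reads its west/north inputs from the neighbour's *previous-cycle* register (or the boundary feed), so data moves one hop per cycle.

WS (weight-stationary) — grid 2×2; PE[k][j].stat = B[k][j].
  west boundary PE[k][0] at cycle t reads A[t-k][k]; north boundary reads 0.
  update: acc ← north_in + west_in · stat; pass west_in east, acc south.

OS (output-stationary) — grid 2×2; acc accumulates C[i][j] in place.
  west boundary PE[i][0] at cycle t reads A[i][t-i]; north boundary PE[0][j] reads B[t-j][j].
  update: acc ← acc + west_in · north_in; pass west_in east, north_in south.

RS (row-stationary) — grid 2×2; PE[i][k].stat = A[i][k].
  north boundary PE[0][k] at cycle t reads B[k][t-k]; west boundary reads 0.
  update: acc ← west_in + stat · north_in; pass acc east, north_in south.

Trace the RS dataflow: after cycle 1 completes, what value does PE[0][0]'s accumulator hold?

RS on a 2×2 grid — tracing PE[0][0] and its feeders:
  @0  [0,0]  acc 42  |  →42  ↓7
  @1  [0,0]  acc 36  |  →36  ↓6

PE[0][0].acc = 36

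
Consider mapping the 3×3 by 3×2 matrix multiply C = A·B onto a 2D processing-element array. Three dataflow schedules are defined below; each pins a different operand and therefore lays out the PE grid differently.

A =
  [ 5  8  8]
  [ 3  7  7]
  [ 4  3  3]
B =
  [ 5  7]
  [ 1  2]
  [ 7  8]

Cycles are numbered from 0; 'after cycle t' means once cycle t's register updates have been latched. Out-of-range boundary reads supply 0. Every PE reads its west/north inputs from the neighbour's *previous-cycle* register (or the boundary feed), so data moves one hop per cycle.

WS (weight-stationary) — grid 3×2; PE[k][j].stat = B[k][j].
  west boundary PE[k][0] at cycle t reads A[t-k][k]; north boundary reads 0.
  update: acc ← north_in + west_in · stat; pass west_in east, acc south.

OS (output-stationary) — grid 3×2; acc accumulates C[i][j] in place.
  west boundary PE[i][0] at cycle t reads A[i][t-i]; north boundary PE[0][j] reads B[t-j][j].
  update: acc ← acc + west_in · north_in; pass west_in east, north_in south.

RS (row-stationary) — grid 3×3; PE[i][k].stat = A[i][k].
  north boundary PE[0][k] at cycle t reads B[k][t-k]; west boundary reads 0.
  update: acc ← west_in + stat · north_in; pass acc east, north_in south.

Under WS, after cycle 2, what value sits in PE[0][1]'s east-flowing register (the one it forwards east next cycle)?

register = 3

WS (3×2). Following PE[0][1] plus its west/north inputs:
  @0  [0,0]  acc 25  |  →5  ↓25
  @0  [0,1]  acc 0  |  →0  ↓0
  @1  [0,0]  acc 15  |  →3  ↓15
  @1  [0,1]  acc 35  |  →5  ↓35
  @2  [0,0]  acc 20  |  →4  ↓20
  @2  [0,1]  acc 21  |  →3  ↓21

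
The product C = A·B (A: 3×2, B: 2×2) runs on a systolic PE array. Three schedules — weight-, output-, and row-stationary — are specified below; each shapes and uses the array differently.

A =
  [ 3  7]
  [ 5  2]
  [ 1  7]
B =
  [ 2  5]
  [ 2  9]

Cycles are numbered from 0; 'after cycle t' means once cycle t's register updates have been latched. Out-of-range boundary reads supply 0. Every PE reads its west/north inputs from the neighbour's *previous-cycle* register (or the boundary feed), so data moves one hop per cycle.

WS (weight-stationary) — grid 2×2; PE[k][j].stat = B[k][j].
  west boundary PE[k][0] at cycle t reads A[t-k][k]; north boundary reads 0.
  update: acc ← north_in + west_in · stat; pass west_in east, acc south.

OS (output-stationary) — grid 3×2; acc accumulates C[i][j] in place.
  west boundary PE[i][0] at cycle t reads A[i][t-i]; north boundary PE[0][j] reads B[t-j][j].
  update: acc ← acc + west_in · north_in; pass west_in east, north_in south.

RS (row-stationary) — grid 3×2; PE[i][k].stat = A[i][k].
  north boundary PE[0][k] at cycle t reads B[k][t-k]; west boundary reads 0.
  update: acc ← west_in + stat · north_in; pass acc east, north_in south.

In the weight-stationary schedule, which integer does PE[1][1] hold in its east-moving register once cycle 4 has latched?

WS (2×2). Following PE[1][1] plus its west/north inputs:
  0: (0,1).acc=0  regs=<0,0>
  0: (1,0).acc=0  regs=<0,0>
  0: (1,1).acc=0  regs=<0,0>
  1: (0,1).acc=15  regs=<3,15>
  1: (1,0).acc=20  regs=<7,20>
  1: (1,1).acc=0  regs=<0,0>
  2: (0,1).acc=25  regs=<5,25>
  2: (1,0).acc=14  regs=<2,14>
  2: (1,1).acc=78  regs=<7,78>
  3: (0,1).acc=5  regs=<1,5>
  3: (1,0).acc=16  regs=<7,16>
  3: (1,1).acc=43  regs=<2,43>
  4: (0,1).acc=0  regs=<0,0>
  4: (1,0).acc=0  regs=<0,0>
  4: (1,1).acc=68  regs=<7,68>

register = 7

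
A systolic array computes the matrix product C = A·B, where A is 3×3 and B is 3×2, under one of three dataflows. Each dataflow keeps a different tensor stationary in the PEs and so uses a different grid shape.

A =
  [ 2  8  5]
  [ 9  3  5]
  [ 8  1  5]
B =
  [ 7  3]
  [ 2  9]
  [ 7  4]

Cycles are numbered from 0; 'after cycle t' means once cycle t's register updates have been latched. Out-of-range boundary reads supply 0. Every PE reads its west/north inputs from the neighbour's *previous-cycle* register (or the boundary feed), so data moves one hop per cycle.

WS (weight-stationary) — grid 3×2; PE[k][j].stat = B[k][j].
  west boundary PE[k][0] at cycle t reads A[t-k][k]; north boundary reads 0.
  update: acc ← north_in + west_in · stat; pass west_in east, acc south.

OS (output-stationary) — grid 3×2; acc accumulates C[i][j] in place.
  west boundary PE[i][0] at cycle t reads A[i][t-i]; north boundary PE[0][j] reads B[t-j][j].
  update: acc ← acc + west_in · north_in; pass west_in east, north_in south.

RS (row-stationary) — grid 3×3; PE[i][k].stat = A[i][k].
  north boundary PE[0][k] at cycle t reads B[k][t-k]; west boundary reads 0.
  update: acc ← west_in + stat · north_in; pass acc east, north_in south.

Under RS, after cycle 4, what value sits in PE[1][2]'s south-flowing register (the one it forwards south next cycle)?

register = 4

Tracing RS — 3×3 array, target PE[1][2]:
  @0  [0,2]  acc 0  |  →0  ↓0
  @0  [1,1]  acc 0  |  →0  ↓0
  @0  [1,2]  acc 0  |  →0  ↓0
  @1  [0,2]  acc 0  |  →0  ↓0
  @1  [1,1]  acc 0  |  →0  ↓0
  @1  [1,2]  acc 0  |  →0  ↓0
  @2  [0,2]  acc 65  |  →65  ↓7
  @2  [1,1]  acc 69  |  →69  ↓2
  @2  [1,2]  acc 0  |  →0  ↓0
  @3  [0,2]  acc 98  |  →98  ↓4
  @3  [1,1]  acc 54  |  →54  ↓9
  @3  [1,2]  acc 104  |  →104  ↓7
  @4  [0,2]  acc 0  |  →0  ↓0
  @4  [1,1]  acc 0  |  →0  ↓0
  @4  [1,2]  acc 74  |  →74  ↓4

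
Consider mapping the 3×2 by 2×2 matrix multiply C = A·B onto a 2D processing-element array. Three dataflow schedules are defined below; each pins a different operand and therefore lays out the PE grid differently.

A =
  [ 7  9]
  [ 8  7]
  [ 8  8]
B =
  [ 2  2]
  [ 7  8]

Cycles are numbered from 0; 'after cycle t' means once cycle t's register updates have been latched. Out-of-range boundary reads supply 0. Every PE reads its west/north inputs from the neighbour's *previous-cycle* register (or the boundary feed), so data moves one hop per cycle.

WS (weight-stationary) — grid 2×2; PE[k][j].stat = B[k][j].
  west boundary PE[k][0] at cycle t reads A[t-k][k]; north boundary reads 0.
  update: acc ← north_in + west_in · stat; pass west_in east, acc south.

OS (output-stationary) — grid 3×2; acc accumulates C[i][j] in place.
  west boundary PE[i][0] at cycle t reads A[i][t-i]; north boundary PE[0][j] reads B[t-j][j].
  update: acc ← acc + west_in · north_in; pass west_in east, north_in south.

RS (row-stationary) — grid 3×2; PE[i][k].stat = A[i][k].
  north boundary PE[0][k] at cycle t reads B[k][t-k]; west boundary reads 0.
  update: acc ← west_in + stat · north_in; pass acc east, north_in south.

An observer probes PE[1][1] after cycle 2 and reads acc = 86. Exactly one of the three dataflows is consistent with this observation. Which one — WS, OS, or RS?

dataflow = WS

Under WS (2×2), PE[1][1]:
  after 0 — PE[1][1] acc=0, pass-E 0, pass-S 0
  after 1 — PE[1][1] acc=0, pass-E 0, pass-S 0
  after 2 — PE[1][1] acc=86, pass-E 9, pass-S 86
Under OS (3×2), PE[1][1]:
  after 0 — PE[1][1] acc=0, pass-E 0, pass-S 0
  after 1 — PE[1][1] acc=0, pass-E 0, pass-S 0
  after 2 — PE[1][1] acc=16, pass-E 8, pass-S 2
Under RS (3×2), PE[1][1]:
  after 0 — PE[1][1] acc=0, pass-E 0, pass-S 0
  after 1 — PE[1][1] acc=0, pass-E 0, pass-S 0
  after 2 — PE[1][1] acc=65, pass-E 65, pass-S 7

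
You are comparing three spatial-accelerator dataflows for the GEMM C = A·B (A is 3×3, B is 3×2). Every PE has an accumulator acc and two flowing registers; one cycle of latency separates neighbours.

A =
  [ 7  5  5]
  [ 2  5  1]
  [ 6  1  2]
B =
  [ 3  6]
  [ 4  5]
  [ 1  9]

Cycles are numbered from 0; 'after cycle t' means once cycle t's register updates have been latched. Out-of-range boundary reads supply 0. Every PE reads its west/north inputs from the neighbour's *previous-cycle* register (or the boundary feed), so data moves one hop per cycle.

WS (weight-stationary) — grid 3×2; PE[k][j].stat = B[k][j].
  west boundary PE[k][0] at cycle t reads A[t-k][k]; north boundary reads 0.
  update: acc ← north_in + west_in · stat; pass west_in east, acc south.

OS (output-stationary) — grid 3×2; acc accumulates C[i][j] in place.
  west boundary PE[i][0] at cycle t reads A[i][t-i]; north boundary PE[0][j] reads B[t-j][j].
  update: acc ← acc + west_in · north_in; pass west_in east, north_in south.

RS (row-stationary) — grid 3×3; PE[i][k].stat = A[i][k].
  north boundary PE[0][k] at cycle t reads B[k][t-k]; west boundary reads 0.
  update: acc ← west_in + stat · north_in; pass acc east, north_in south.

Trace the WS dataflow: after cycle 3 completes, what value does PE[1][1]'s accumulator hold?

PE[1][1].acc = 37

WS on a 3×2 grid — tracing PE[1][1] and its feeders:
  after 0 — PE[0][1] acc=0, pass-E 0, pass-S 0
  after 0 — PE[1][0] acc=0, pass-E 0, pass-S 0
  after 0 — PE[1][1] acc=0, pass-E 0, pass-S 0
  after 1 — PE[0][1] acc=42, pass-E 7, pass-S 42
  after 1 — PE[1][0] acc=41, pass-E 5, pass-S 41
  after 1 — PE[1][1] acc=0, pass-E 0, pass-S 0
  after 2 — PE[0][1] acc=12, pass-E 2, pass-S 12
  after 2 — PE[1][0] acc=26, pass-E 5, pass-S 26
  after 2 — PE[1][1] acc=67, pass-E 5, pass-S 67
  after 3 — PE[0][1] acc=36, pass-E 6, pass-S 36
  after 3 — PE[1][0] acc=22, pass-E 1, pass-S 22
  after 3 — PE[1][1] acc=37, pass-E 5, pass-S 37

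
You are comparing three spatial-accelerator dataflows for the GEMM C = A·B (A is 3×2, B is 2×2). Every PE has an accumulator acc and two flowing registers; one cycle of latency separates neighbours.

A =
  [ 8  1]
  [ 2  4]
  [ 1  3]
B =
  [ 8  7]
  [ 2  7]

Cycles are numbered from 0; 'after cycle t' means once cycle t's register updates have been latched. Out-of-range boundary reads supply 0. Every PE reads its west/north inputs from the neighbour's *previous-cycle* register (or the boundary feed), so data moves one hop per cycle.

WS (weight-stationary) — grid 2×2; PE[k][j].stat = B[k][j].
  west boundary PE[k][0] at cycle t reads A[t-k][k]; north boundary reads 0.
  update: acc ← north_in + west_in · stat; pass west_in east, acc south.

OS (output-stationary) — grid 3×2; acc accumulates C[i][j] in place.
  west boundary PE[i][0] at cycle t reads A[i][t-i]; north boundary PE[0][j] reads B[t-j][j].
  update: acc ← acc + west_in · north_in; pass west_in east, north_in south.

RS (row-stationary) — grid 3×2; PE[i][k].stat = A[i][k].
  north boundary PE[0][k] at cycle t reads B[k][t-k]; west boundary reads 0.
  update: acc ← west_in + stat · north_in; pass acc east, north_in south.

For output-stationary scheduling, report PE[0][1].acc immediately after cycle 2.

Tracing OS — 3×2 array, target PE[0][1]:
  t=0 PE[0][0]: acc=64 h=8 v=8
  t=0 PE[0][1]: acc=0 h=0 v=0
  t=1 PE[0][0]: acc=66 h=1 v=2
  t=1 PE[0][1]: acc=56 h=8 v=7
  t=2 PE[0][0]: acc=66 h=0 v=0
  t=2 PE[0][1]: acc=63 h=1 v=7

PE[0][1].acc = 63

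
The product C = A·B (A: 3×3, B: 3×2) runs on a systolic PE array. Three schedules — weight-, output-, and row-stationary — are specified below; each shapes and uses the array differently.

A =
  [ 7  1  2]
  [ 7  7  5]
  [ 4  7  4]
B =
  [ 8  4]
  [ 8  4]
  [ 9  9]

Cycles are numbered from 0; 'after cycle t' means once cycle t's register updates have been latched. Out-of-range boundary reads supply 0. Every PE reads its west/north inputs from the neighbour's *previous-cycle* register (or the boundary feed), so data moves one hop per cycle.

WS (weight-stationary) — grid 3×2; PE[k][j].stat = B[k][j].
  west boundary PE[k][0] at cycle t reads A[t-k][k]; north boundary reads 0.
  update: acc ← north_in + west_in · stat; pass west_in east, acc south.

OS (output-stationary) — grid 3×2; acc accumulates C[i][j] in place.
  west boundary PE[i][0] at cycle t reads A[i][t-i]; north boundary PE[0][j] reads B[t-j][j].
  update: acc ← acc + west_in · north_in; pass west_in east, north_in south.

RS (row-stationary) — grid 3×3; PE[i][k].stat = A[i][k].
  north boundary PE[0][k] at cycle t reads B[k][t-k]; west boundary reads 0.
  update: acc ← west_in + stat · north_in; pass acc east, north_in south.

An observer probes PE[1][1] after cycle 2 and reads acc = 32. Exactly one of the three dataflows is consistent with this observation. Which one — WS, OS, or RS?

Under WS (3×2), PE[1][1]:
  @0  [1,1]  acc 0  |  →0  ↓0
  @1  [1,1]  acc 0  |  →0  ↓0
  @2  [1,1]  acc 32  |  →1  ↓32
Under OS (3×2), PE[1][1]:
  @0  [1,1]  acc 0  |  →0  ↓0
  @1  [1,1]  acc 0  |  →0  ↓0
  @2  [1,1]  acc 28  |  →7  ↓4
Under RS (3×3), PE[1][1]:
  @0  [1,1]  acc 0  |  →0  ↓0
  @1  [1,1]  acc 0  |  →0  ↓0
  @2  [1,1]  acc 112  |  →112  ↓8

dataflow = WS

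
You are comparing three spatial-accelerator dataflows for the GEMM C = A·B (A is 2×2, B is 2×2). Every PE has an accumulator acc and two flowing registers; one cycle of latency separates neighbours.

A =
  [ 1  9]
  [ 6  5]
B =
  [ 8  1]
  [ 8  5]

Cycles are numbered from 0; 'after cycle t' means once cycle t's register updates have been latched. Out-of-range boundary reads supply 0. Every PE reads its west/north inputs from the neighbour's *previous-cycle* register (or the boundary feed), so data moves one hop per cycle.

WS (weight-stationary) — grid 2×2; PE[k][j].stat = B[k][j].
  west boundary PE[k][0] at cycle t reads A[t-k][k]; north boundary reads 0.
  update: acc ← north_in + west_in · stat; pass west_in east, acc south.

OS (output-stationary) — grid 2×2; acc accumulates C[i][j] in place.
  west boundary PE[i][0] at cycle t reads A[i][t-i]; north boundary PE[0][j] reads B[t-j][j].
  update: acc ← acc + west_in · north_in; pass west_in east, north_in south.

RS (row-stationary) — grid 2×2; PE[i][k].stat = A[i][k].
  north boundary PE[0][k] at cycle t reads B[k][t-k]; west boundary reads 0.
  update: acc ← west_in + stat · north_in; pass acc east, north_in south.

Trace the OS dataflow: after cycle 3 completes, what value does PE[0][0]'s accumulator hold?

OS (2×2). Following PE[0][0] plus its west/north inputs:
  [0] (0,0) acc=8 (h:1 v:8)
  [1] (0,0) acc=80 (h:9 v:8)
  [2] (0,0) acc=80 (h:0 v:0)
  [3] (0,0) acc=80 (h:0 v:0)

PE[0][0].acc = 80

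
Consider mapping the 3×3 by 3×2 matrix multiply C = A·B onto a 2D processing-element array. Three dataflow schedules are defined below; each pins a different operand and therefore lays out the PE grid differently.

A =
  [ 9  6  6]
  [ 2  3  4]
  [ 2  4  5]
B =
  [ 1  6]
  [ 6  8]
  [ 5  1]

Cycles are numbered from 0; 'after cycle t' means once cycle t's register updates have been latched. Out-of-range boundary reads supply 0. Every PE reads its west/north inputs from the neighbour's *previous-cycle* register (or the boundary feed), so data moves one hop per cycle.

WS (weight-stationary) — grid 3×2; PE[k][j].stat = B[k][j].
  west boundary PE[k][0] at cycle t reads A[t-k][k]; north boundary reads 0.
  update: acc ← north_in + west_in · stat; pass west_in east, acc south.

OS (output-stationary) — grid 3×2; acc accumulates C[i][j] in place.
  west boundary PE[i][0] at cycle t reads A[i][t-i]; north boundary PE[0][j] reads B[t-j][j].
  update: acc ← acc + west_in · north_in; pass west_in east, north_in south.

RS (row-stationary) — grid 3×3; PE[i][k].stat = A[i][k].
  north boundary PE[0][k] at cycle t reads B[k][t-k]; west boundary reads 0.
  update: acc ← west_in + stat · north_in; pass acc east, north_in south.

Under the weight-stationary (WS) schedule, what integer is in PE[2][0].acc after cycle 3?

PE[2][0].acc = 40

WS on a 3×2 grid — tracing PE[2][0] and its feeders:
  0: (1,0).acc=0  regs=<0,0>
  0: (2,0).acc=0  regs=<0,0>
  1: (1,0).acc=45  regs=<6,45>
  1: (2,0).acc=0  regs=<0,0>
  2: (1,0).acc=20  regs=<3,20>
  2: (2,0).acc=75  regs=<6,75>
  3: (1,0).acc=26  regs=<4,26>
  3: (2,0).acc=40  regs=<4,40>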